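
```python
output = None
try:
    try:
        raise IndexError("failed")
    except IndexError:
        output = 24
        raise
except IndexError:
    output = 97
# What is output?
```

Step-by-step execution trace:
1. Inner try: `raise IndexError("failed")` raises IndexError.
2. Inner `except IndexError` matches → output = 24.
3. bare `raise` re-raises the same IndexError.
4. Outer `except IndexError` matches → output = 97.
Result: 97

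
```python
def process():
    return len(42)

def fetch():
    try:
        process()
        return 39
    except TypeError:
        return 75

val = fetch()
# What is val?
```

Step-by-step execution trace:
1. `fetch()` calls `process()`.
2. `process()` evaluates `len(42)`, which raises TypeError; it propagates to the caller.
3. `return 39` is not reached.
4. `except TypeError` in fetch matches → returns 75.
5. val = 75.
Result: 75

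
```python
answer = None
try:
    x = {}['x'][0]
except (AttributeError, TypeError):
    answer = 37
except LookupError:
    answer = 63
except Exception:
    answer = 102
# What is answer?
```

Step-by-step execution trace:
1. `x = {}['x'][0]` raises KeyError.
2. `except (AttributeError, TypeError)` does not match KeyError; skipped.
3. `except LookupError` matches (KeyError is a subclass of LookupError) → answer = 63.
4. `except Exception` is not reached.
Result: 63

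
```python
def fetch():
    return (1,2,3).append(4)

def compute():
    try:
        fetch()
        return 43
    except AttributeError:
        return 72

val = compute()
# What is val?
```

Step-by-step execution trace:
1. `compute()` calls `fetch()`.
2. `fetch()` evaluates `(1,2,3).append(4)`, which raises AttributeError; it propagates to the caller.
3. `return 43` is not reached.
4. `except AttributeError` in compute matches → returns 72.
5. val = 72.
Result: 72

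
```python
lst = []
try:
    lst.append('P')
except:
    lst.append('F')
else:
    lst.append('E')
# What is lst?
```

Step-by-step execution trace:
1. try: `lst.append('P')` → lst = ['P']. No exception raised.
2. `except` is skipped.
3. `else` runs (try completed without exception): `lst.append('E')` → lst = ['P', 'E'].
Result: ['P', 'E']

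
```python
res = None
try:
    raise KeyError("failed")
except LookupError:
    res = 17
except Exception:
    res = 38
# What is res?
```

Step-by-step execution trace:
1. `raise KeyError(...)` raises KeyError.
2. `except LookupError` matches (KeyError is a subclass of LookupError) → res = 17.
3. `except Exception` is not reached.
Result: 17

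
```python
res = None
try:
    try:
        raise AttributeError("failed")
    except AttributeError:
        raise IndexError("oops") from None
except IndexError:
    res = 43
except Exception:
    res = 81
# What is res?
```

Step-by-step execution trace:
1. Inner try raises AttributeError; inner `except AttributeError` catches it.
2. `raise IndexError(...) from None` raises IndexError (from None suppresses __context__, but the active exception is still IndexError).
3. Outer `except IndexError` matches → res = 43.
4. `except Exception` is not reached.
Result: 43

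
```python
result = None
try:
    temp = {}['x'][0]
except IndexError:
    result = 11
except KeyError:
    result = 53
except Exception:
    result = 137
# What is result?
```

Step-by-step execution trace:
1. `temp = {}['x'][0]` raises KeyError.
2. `except IndexError` does not match KeyError; skipped.
3. `except KeyError` matches → result = 53.
4. Remaining except clauses are skipped.
Result: 53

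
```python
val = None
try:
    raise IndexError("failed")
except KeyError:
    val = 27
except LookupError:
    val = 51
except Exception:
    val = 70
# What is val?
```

Step-by-step execution trace:
1. `raise IndexError(...)` raises IndexError.
2. `except KeyError` does not match (IndexError is not a subclass of KeyError); skipped.
3. `except LookupError` matches (IndexError is a subclass of LookupError) → val = 51.
4. `except Exception` is not reached.
Result: 51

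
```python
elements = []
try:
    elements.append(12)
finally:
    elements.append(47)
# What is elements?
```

Step-by-step execution trace:
1. try: `elements.append(12)` → elements = [12].
2. The try body completes without raising.
3. finally always runs: `elements.append(47)` → elements = [12, 47].
Result: [12, 47]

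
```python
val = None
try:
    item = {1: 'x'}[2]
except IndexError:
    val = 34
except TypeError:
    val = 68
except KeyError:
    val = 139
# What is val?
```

Step-by-step execution trace:
1. `item = {1: 'x'}[2]` raises KeyError.
2. `except IndexError` does not match KeyError; skipped.
3. `except TypeError` does not match KeyError; skipped.
4. `except KeyError` matches → val = 139.
Result: 139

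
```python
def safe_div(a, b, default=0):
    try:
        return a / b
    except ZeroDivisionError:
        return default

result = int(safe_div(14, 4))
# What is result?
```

Step-by-step execution trace:
1. `safe_div(14, 4)` enters try: `return 14 / 4` → returns 3.5. No exception raised.
2. `except ZeroDivisionError` is skipped.
3. `int(3.5)` → 3 → result = 3.
Result: 3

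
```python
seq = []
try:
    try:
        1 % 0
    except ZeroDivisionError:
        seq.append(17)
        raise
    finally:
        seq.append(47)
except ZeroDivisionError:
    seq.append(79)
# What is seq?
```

Step-by-step execution trace:
1. Inner try: `1 % 0` raises ZeroDivisionError.
2. Inner `except ZeroDivisionError` matches → `seq.append(17)` → seq = [17].
3. bare `raise` re-raises ZeroDivisionError.
4. Inner `finally` runs during unwinding: `seq.append(47)` → seq = [17, 47].
5. Outer `except ZeroDivisionError` matches → `seq.append(79)` → seq = [17, 47, 79].
Result: [17, 47, 79]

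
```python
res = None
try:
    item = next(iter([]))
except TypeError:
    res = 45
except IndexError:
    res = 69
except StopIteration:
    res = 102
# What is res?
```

Step-by-step execution trace:
1. `item = next(iter([]))` raises StopIteration.
2. `except TypeError` does not match StopIteration; skipped.
3. `except IndexError` does not match StopIteration; skipped.
4. `except StopIteration` matches → res = 102.
Result: 102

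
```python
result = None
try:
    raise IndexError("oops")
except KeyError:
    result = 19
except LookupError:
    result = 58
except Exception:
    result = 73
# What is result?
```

Step-by-step execution trace:
1. `raise IndexError(...)` raises IndexError.
2. `except KeyError` does not match (IndexError is not a subclass of KeyError); skipped.
3. `except LookupError` matches (IndexError is a subclass of LookupError) → result = 58.
4. `except Exception` is not reached.
Result: 58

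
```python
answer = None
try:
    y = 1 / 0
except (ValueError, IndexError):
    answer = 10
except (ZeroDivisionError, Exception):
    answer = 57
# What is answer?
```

Step-by-step execution trace:
1. `y = 1 / 0` raises ZeroDivisionError.
2. `except (ValueError, IndexError)` does not match ZeroDivisionError; skipped.
3. `except (ZeroDivisionError, Exception)` matches (ZeroDivisionError is in the tuple) → answer = 57.
Result: 57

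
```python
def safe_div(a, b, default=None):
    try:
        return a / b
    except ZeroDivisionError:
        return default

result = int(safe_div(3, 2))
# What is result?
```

Step-by-step execution trace:
1. `safe_div(3, 2)` enters try: `return 3 / 2` → returns 1.5. No exception raised.
2. `except ZeroDivisionError` is skipped.
3. `int(1.5)` → 1 → result = 1.
Result: 1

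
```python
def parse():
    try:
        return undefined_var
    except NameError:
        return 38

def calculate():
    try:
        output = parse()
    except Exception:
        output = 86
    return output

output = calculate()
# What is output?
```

Step-by-step execution trace:
1. `calculate()` calls `parse()`.
2. In parse: `undefined_var` raises NameError; `except NameError` catches it → returns 38.
3. In calculate: `output = parse()` → output = 38. No exception reaches calculate.
4. `except Exception` is skipped; calculate returns 38.
5. output = 38.
Result: 38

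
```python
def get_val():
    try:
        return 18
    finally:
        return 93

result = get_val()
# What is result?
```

Step-by-step execution trace:
1. `get_val()` enters try: `return 18` sets pending return value 18.
2. Before returning, `finally: return 93` runs and overrides the pending return.
3. get_val() returns 93 → result = 93.
Result: 93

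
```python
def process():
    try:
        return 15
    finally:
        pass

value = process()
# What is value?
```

Step-by-step execution trace:
1. `process()` enters try: `return 15` sets pending return value 15.
2. Before returning, `finally: pass` runs (no effect).
3. process() returns 15 → value = 15.
Result: 15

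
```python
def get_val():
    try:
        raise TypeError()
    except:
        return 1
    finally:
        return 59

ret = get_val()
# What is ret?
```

Step-by-step execution trace:
1. `get_val()` enters try: `raise TypeError()` raises TypeError.
2. bare `except` matches → `return 1` sets pending return value 1.
3. Before returning, `finally: return 59` runs and overrides the pending return.
4. get_val() returns 59 → ret = 59.
Result: 59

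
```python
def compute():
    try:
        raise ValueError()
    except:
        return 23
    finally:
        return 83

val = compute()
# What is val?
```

Step-by-step execution trace:
1. `compute()` enters try: `raise ValueError()` raises ValueError.
2. bare `except` matches → `return 23` sets pending return value 23.
3. Before returning, `finally: return 83` runs and overrides the pending return.
4. compute() returns 83 → val = 83.
Result: 83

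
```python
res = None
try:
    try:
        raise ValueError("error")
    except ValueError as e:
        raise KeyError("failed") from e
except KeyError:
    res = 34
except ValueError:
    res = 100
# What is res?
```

Step-by-step execution trace:
1. Inner try raises ValueError; inner `except ValueError as e` catches it.
2. `raise KeyError(...) from e` raises KeyError (ValueError is attached as __cause__, but only KeyError is active).
3. Outer `except KeyError` matches → res = 34.
4. `except ValueError` is not reached.
Result: 34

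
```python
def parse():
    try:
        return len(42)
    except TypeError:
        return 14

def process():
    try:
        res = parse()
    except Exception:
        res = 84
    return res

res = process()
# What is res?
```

Step-by-step execution trace:
1. `process()` calls `parse()`.
2. In parse: `len(42)` raises TypeError; `except TypeError` catches it → returns 14.
3. In process: `res = parse()` → res = 14. No exception reaches process.
4. `except Exception` is skipped; process returns 14.
5. res = 14.
Result: 14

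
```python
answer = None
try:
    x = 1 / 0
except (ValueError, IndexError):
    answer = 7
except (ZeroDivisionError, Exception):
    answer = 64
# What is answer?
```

Step-by-step execution trace:
1. `x = 1 / 0` raises ZeroDivisionError.
2. `except (ValueError, IndexError)` does not match ZeroDivisionError; skipped.
3. `except (ZeroDivisionError, Exception)` matches (ZeroDivisionError is in the tuple) → answer = 64.
Result: 64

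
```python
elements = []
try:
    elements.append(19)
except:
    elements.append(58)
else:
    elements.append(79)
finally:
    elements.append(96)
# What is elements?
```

Step-by-step execution trace:
1. try: `elements.append(19)` → elements = [19]. No exception raised.
2. `except` is skipped.
3. `else` runs: `elements.append(79)` → elements = [19, 79].
4. `finally` always runs: `elements.append(96)` → elements = [19, 79, 96].
Result: [19, 79, 96]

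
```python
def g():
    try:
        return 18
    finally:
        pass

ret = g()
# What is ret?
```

Step-by-step execution trace:
1. `g()` enters try: `return 18` sets pending return value 18.
2. Before returning, `finally: pass` runs (no effect).
3. g() returns 18 → ret = 18.
Result: 18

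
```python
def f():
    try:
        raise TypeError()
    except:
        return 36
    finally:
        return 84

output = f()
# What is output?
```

Step-by-step execution trace:
1. `f()` enters try: `raise TypeError()` raises TypeError.
2. bare `except` matches → `return 36` sets pending return value 36.
3. Before returning, `finally: return 84` runs and overrides the pending return.
4. f() returns 84 → output = 84.
Result: 84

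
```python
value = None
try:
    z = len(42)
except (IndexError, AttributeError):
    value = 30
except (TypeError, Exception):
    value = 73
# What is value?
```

Step-by-step execution trace:
1. `z = len(42)` raises TypeError.
2. `except (IndexError, AttributeError)` does not match TypeError; skipped.
3. `except (TypeError, Exception)` matches (TypeError is in the tuple) → value = 73.
Result: 73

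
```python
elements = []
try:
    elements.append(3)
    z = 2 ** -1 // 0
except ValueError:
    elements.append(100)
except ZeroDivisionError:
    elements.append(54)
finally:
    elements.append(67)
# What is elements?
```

Step-by-step execution trace:
1. try: `elements.append(3)` → elements = [3].
2. `z = 2 ** -1 // 0` raises ZeroDivisionError.
3. `except ValueError` does not match ZeroDivisionError; skipped.
4. `except ZeroDivisionError` matches → `elements.append(54)` → elements = [3, 54].
5. finally always runs: `elements.append(67)` → elements = [3, 54, 67].
Result: [3, 54, 67]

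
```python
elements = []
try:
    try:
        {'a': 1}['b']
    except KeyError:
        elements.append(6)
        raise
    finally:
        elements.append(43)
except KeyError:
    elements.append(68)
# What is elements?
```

Step-by-step execution trace:
1. Inner try: `{'a': 1}['b']` raises KeyError.
2. Inner `except KeyError` matches → `elements.append(6)` → elements = [6].
3. bare `raise` re-raises KeyError.
4. Inner `finally` runs during unwinding: `elements.append(43)` → elements = [6, 43].
5. Outer `except KeyError` matches → `elements.append(68)` → elements = [6, 43, 68].
Result: [6, 43, 68]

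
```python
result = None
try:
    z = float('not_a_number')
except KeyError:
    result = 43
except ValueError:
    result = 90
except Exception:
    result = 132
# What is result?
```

Step-by-step execution trace:
1. `z = float('not_a_number')` raises ValueError.
2. `except KeyError` does not match ValueError; skipped.
3. `except ValueError` matches → result = 90.
4. Remaining except clauses are skipped.
Result: 90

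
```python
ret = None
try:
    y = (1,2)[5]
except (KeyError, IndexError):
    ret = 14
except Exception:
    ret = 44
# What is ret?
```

Step-by-step execution trace:
1. `y = (1,2)[5]` raises IndexError.
2. `except (KeyError, IndexError)` matches (IndexError is in the tuple) → ret = 14.
3. `except Exception` is not reached.
Result: 14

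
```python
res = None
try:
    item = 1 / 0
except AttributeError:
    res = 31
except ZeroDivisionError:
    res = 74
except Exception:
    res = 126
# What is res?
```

Step-by-step execution trace:
1. `item = 1 / 0` raises ZeroDivisionError.
2. `except AttributeError` does not match ZeroDivisionError; skipped.
3. `except ZeroDivisionError` matches → res = 74.
4. Remaining except clauses are skipped.
Result: 74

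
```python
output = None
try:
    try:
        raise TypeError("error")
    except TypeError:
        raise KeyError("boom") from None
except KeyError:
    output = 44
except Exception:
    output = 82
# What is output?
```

Step-by-step execution trace:
1. Inner try raises TypeError; inner `except TypeError` catches it.
2. `raise KeyError(...) from None` raises KeyError (from None suppresses __context__, but the active exception is still KeyError).
3. Outer `except KeyError` matches → output = 44.
4. `except Exception` is not reached.
Result: 44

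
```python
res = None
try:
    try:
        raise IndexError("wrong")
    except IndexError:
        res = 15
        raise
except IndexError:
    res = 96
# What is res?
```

Step-by-step execution trace:
1. Inner try: `raise IndexError("wrong")` raises IndexError.
2. Inner `except IndexError` matches → res = 15.
3. bare `raise` re-raises the same IndexError.
4. Outer `except IndexError` matches → res = 96.
Result: 96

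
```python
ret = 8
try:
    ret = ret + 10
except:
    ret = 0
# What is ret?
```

Step-by-step execution trace:
1. ret starts at 8.
2. try: `ret = ret + 10` → ret = 18. No exception raised.
3. `except` is skipped.
Result: 18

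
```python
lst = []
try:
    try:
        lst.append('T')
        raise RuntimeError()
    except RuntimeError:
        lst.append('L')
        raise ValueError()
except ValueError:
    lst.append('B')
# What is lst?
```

Step-by-step execution trace:
1. Inner try: `lst.append('T')` → lst = ['T'].
2. `raise RuntimeError()` raises RuntimeError.
3. Inner `except RuntimeError` matches → `lst.append('L')` → lst = ['T', 'L'].
4. `raise ValueError()` raises ValueError; propagates to outer try.
5. Outer `except ValueError` matches → `lst.append('B')` → lst = ['T', 'L', 'B'].
Result: ['T', 'L', 'B']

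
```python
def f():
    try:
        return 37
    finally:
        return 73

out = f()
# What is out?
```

Step-by-step execution trace:
1. `f()` enters try: `return 37` sets pending return value 37.
2. Before returning, `finally: return 73` runs and overrides the pending return.
3. f() returns 73 → out = 73.
Result: 73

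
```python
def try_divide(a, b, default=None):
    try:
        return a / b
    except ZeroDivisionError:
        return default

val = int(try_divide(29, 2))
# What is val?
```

Step-by-step execution trace:
1. `try_divide(29, 2)` enters try: `return 29 / 2` → returns 14.5. No exception raised.
2. `except ZeroDivisionError` is skipped.
3. `int(14.5)` → 14 → val = 14.
Result: 14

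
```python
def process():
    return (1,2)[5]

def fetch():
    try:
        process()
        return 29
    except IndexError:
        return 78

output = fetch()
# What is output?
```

Step-by-step execution trace:
1. `fetch()` calls `process()`.
2. `process()` evaluates `(1,2)[5]`, which raises IndexError; it propagates to the caller.
3. `return 29` is not reached.
4. `except IndexError` in fetch matches → returns 78.
5. output = 78.
Result: 78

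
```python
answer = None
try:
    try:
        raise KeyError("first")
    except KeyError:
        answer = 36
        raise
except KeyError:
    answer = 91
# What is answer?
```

Step-by-step execution trace:
1. Inner try: `raise KeyError("first")` raises KeyError.
2. Inner `except KeyError` matches → answer = 36.
3. bare `raise` re-raises the same KeyError.
4. Outer `except KeyError` matches → answer = 91.
Result: 91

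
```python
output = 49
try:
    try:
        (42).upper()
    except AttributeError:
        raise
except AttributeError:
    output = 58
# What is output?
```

Step-by-step execution trace:
1. Inner try: `(42).upper()` raises AttributeError.
2. Inner `except AttributeError` matches; bare `raise` re-raises the same AttributeError.
3. Outer `except AttributeError` matches → output = 58.
Result: 58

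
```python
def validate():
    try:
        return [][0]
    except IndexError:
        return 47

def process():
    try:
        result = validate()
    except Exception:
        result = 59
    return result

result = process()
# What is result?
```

Step-by-step execution trace:
1. `process()` calls `validate()`.
2. In validate: `[][0]` raises IndexError; `except IndexError` catches it → returns 47.
3. In process: `result = validate()` → result = 47. No exception reaches process.
4. `except Exception` is skipped; process returns 47.
5. result = 47.
Result: 47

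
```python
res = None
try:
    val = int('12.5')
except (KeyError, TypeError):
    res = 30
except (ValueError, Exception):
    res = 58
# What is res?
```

Step-by-step execution trace:
1. `val = int('12.5')` raises ValueError.
2. `except (KeyError, TypeError)` does not match ValueError; skipped.
3. `except (ValueError, Exception)` matches (ValueError is in the tuple) → res = 58.
Result: 58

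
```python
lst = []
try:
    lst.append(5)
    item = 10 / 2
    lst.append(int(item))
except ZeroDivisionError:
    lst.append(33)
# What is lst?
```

Step-by-step execution trace:
1. try: `lst.append(5)` → lst = [5].
2. `item = 10 / 2` → item = 5.0. No exception raised.
3. `lst.append(int(item))` → lst = [5, 5].
4. `except ZeroDivisionError` is skipped (no exception was raised).
Result: [5, 5]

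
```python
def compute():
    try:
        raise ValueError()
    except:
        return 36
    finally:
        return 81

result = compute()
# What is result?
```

Step-by-step execution trace:
1. `compute()` enters try: `raise ValueError()` raises ValueError.
2. bare `except` matches → `return 36` sets pending return value 36.
3. Before returning, `finally: return 81` runs and overrides the pending return.
4. compute() returns 81 → result = 81.
Result: 81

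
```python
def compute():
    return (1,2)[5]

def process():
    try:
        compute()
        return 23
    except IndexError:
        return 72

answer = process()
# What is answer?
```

Step-by-step execution trace:
1. `process()` calls `compute()`.
2. `compute()` evaluates `(1,2)[5]`, which raises IndexError; it propagates to the caller.
3. `return 23` is not reached.
4. `except IndexError` in process matches → returns 72.
5. answer = 72.
Result: 72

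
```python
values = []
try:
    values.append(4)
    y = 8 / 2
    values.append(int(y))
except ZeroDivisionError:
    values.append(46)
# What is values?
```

Step-by-step execution trace:
1. try: `values.append(4)` → values = [4].
2. `y = 8 / 2` → y = 4.0. No exception raised.
3. `values.append(int(y))` → values = [4, 4].
4. `except ZeroDivisionError` is skipped (no exception was raised).
Result: [4, 4]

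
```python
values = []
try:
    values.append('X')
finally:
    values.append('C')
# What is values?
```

Step-by-step execution trace:
1. try: `values.append('X')` → values = ['X'].
2. The try body completes without raising.
3. finally always runs: `values.append('C')` → values = ['X', 'C'].
Result: ['X', 'C']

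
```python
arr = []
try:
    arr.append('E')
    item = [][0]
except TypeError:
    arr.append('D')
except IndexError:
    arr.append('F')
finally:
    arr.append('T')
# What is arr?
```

Step-by-step execution trace:
1. try: `arr.append('E')` → arr = ['E'].
2. `item = [][0]` raises IndexError.
3. `except TypeError` does not match IndexError; skipped.
4. `except IndexError` matches → `arr.append('F')` → arr = ['E', 'F'].
5. finally always runs: `arr.append('T')` → arr = ['E', 'F', 'T'].
Result: ['E', 'F', 'T']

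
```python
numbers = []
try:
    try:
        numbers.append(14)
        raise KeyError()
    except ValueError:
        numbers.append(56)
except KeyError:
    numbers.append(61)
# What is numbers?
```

Step-by-step execution trace:
1. Inner try: `numbers.append(14)` → numbers = [14].
2. `raise KeyError()` raises KeyError.
3. Inner `except ValueError` does not match KeyError; exception propagates to outer try.
4. Outer `except KeyError` matches → `numbers.append(61)` → numbers = [14, 61].
Result: [14, 61]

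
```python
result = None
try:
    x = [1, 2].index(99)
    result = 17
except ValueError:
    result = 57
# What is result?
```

Step-by-step execution trace:
1. `x = [1, 2].index(99)` raises ValueError.
2. `result = 17` is not reached.
3. `except ValueError` matches → result = 57.
Result: 57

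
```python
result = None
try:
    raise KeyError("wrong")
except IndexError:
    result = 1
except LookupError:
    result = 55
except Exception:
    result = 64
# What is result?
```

Step-by-step execution trace:
1. `raise KeyError(...)` raises KeyError.
2. `except IndexError` does not match (KeyError is not a subclass of IndexError); skipped.
3. `except LookupError` matches (KeyError is a subclass of LookupError) → result = 55.
4. `except Exception` is not reached.
Result: 55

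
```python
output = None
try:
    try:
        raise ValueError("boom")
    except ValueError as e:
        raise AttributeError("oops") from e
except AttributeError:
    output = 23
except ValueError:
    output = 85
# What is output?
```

Step-by-step execution trace:
1. Inner try raises ValueError; inner `except ValueError as e` catches it.
2. `raise AttributeError(...) from e` raises AttributeError (ValueError is attached as __cause__, but only AttributeError is active).
3. Outer `except AttributeError` matches → output = 23.
4. `except ValueError` is not reached.
Result: 23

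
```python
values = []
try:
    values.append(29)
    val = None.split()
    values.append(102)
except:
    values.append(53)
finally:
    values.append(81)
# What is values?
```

Step-by-step execution trace:
1. try: `values.append(29)` → values = [29].
2. `val = None.split()` raises AttributeError; `values.append(102)` is not reached.
3. bare `except` matches → `values.append(53)` → values = [29, 53].
4. finally always runs: `values.append(81)` → values = [29, 53, 81].
Result: [29, 53, 81]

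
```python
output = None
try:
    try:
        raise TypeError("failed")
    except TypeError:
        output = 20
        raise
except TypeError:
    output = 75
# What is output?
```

Step-by-step execution trace:
1. Inner try: `raise TypeError("failed")` raises TypeError.
2. Inner `except TypeError` matches → output = 20.
3. bare `raise` re-raises the same TypeError.
4. Outer `except TypeError` matches → output = 75.
Result: 75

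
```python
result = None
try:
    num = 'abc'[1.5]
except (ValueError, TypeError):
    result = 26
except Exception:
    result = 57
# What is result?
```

Step-by-step execution trace:
1. `num = 'abc'[1.5]` raises TypeError.
2. `except (ValueError, TypeError)` matches (TypeError is in the tuple) → result = 26.
3. `except Exception` is not reached.
Result: 26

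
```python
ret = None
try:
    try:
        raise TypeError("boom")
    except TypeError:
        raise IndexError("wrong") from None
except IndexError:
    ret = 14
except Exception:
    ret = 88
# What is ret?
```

Step-by-step execution trace:
1. Inner try raises TypeError; inner `except TypeError` catches it.
2. `raise IndexError(...) from None` raises IndexError (from None suppresses __context__, but the active exception is still IndexError).
3. Outer `except IndexError` matches → ret = 14.
4. `except Exception` is not reached.
Result: 14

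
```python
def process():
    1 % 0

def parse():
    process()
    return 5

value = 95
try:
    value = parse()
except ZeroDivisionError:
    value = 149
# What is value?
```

Step-by-step execution trace:
1. value starts at 95.
2. try: `parse()` calls `process()`.
3. `process()` evaluates `1 % 0`, which raises ZeroDivisionError; it propagates through parse (uncaught).
4. `return 5` in parse is not reached; the assignment to value does not complete.
5. `except ZeroDivisionError` matches → value = 149.
Result: 149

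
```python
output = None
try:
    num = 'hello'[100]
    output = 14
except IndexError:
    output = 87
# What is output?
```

Step-by-step execution trace:
1. `num = 'hello'[100]` raises IndexError.
2. `output = 14` is not reached.
3. `except IndexError` matches → output = 87.
Result: 87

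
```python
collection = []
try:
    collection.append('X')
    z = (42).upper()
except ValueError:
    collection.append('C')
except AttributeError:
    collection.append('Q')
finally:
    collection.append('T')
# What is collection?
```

Step-by-step execution trace:
1. try: `collection.append('X')` → collection = ['X'].
2. `z = (42).upper()` raises AttributeError.
3. `except ValueError` does not match AttributeError; skipped.
4. `except AttributeError` matches → `collection.append('Q')` → collection = ['X', 'Q'].
5. finally always runs: `collection.append('T')` → collection = ['X', 'Q', 'T'].
Result: ['X', 'Q', 'T']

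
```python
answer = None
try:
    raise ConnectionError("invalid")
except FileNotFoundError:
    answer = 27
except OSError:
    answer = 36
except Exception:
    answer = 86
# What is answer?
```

Step-by-step execution trace:
1. `raise ConnectionError(...)` raises ConnectionError.
2. `except FileNotFoundError` does not match (ConnectionError is not a subclass of FileNotFoundError); skipped.
3. `except OSError` matches (ConnectionError is a subclass of OSError) → answer = 36.
4. `except Exception` is not reached.
Result: 36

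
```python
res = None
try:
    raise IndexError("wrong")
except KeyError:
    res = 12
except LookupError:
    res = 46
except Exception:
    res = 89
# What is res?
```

Step-by-step execution trace:
1. `raise IndexError(...)` raises IndexError.
2. `except KeyError` does not match (IndexError is not a subclass of KeyError); skipped.
3. `except LookupError` matches (IndexError is a subclass of LookupError) → res = 46.
4. `except Exception` is not reached.
Result: 46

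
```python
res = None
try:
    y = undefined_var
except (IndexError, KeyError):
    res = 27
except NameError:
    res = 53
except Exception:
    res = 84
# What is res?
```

Step-by-step execution trace:
1. `y = undefined_var` raises NameError.
2. `except (IndexError, KeyError)` does not match NameError; skipped.
3. `except NameError` matches (exact type match) → res = 53.
4. `except Exception` is not reached.
Result: 53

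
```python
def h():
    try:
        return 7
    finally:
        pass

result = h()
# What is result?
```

Step-by-step execution trace:
1. `h()` enters try: `return 7` sets pending return value 7.
2. Before returning, `finally: pass` runs (no effect).
3. h() returns 7 → result = 7.
Result: 7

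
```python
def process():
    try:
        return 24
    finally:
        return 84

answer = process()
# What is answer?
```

Step-by-step execution trace:
1. `process()` enters try: `return 24` sets pending return value 24.
2. Before returning, `finally: return 84` runs and overrides the pending return.
3. process() returns 84 → answer = 84.
Result: 84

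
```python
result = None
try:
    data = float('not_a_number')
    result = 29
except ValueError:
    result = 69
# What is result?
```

Step-by-step execution trace:
1. `data = float('not_a_number')` raises ValueError.
2. `result = 29` is not reached.
3. `except ValueError` matches → result = 69.
Result: 69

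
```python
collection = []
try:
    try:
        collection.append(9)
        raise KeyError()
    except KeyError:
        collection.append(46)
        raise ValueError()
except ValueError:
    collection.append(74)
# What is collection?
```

Step-by-step execution trace:
1. Inner try: `collection.append(9)` → collection = [9].
2. `raise KeyError()` raises KeyError.
3. Inner `except KeyError` matches → `collection.append(46)` → collection = [9, 46].
4. `raise ValueError()` raises ValueError; propagates to outer try.
5. Outer `except ValueError` matches → `collection.append(74)` → collection = [9, 46, 74].
Result: [9, 46, 74]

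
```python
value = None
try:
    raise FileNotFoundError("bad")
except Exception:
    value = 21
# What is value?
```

Step-by-step execution trace:
1. `raise FileNotFoundError(...)` raises FileNotFoundError.
2. `except Exception` matches (FileNotFoundError is a subclass of Exception) → value = 21.
Result: 21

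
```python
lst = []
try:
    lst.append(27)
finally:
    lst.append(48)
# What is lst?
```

Step-by-step execution trace:
1. try: `lst.append(27)` → lst = [27].
2. The try body completes without raising.
3. finally always runs: `lst.append(48)` → lst = [27, 48].
Result: [27, 48]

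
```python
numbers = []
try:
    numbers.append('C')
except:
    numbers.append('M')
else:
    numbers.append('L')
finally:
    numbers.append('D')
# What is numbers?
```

Step-by-step execution trace:
1. try: `numbers.append('C')` → numbers = ['C']. No exception raised.
2. `except` is skipped.
3. `else` runs: `numbers.append('L')` → numbers = ['C', 'L'].
4. `finally` always runs: `numbers.append('D')` → numbers = ['C', 'L', 'D'].
Result: ['C', 'L', 'D']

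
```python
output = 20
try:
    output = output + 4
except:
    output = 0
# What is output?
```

Step-by-step execution trace:
1. output starts at 20.
2. try: `output = output + 4` → output = 24. No exception raised.
3. `except` is skipped.
Result: 24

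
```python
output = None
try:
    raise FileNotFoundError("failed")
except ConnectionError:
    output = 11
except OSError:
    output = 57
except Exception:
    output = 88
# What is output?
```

Step-by-step execution trace:
1. `raise FileNotFoundError(...)` raises FileNotFoundError.
2. `except ConnectionError` does not match (FileNotFoundError is not a subclass of ConnectionError); skipped.
3. `except OSError` matches (FileNotFoundError is a subclass of OSError) → output = 57.
4. `except Exception` is not reached.
Result: 57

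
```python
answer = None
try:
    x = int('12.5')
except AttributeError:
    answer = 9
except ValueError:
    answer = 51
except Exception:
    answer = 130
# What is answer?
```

Step-by-step execution trace:
1. `x = int('12.5')` raises ValueError.
2. `except AttributeError` does not match ValueError; skipped.
3. `except ValueError` matches → answer = 51.
4. Remaining except clauses are skipped.
Result: 51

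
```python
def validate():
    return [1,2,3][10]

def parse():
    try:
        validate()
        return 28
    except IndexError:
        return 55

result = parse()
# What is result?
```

Step-by-step execution trace:
1. `parse()` calls `validate()`.
2. `validate()` evaluates `[1,2,3][10]`, which raises IndexError; it propagates to the caller.
3. `return 28` is not reached.
4. `except IndexError` in parse matches → returns 55.
5. result = 55.
Result: 55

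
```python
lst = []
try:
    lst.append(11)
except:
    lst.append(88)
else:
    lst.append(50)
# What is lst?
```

Step-by-step execution trace:
1. try: `lst.append(11)` → lst = [11]. No exception raised.
2. `except` is skipped.
3. `else` runs (try completed without exception): `lst.append(50)` → lst = [11, 50].
Result: [11, 50]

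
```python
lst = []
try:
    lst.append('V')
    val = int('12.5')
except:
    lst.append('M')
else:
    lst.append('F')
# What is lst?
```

Step-by-step execution trace:
1. try: `lst.append('V')` → lst = ['V'].
2. `val = int('12.5')` raises ValueError.
3. bare `except` matches → `lst.append('M')` → lst = ['V', 'M'].
4. `else` is skipped (an exception was raised).
Result: ['V', 'M']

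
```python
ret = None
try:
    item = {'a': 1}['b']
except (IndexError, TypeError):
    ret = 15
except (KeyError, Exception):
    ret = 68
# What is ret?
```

Step-by-step execution trace:
1. `item = {'a': 1}['b']` raises KeyError.
2. `except (IndexError, TypeError)` does not match KeyError; skipped.
3. `except (KeyError, Exception)` matches (KeyError is in the tuple) → ret = 68.
Result: 68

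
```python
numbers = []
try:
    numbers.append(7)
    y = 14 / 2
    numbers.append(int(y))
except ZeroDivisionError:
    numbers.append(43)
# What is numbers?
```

Step-by-step execution trace:
1. try: `numbers.append(7)` → numbers = [7].
2. `y = 14 / 2` → y = 7.0. No exception raised.
3. `numbers.append(int(y))` → numbers = [7, 7].
4. `except ZeroDivisionError` is skipped (no exception was raised).
Result: [7, 7]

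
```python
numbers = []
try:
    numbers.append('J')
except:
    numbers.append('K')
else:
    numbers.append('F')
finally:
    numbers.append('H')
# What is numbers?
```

Step-by-step execution trace:
1. try: `numbers.append('J')` → numbers = ['J']. No exception raised.
2. `except` is skipped.
3. `else` runs: `numbers.append('F')` → numbers = ['J', 'F'].
4. `finally` always runs: `numbers.append('H')` → numbers = ['J', 'F', 'H'].
Result: ['J', 'F', 'H']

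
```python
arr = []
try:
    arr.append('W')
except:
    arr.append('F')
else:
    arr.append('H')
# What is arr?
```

Step-by-step execution trace:
1. try: `arr.append('W')` → arr = ['W']. No exception raised.
2. `except` is skipped.
3. `else` runs (try completed without exception): `arr.append('H')` → arr = ['W', 'H'].
Result: ['W', 'H']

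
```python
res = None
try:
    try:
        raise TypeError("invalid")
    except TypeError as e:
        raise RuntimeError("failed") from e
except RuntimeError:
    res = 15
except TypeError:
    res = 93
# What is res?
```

Step-by-step execution trace:
1. Inner try raises TypeError; inner `except TypeError as e` catches it.
2. `raise RuntimeError(...) from e` raises RuntimeError (TypeError is attached as __cause__, but only RuntimeError is active).
3. Outer `except RuntimeError` matches → res = 15.
4. `except TypeError` is not reached.
Result: 15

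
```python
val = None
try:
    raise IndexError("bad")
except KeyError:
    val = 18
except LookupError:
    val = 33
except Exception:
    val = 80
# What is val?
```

Step-by-step execution trace:
1. `raise IndexError(...)` raises IndexError.
2. `except KeyError` does not match (IndexError is not a subclass of KeyError); skipped.
3. `except LookupError` matches (IndexError is a subclass of LookupError) → val = 33.
4. `except Exception` is not reached.
Result: 33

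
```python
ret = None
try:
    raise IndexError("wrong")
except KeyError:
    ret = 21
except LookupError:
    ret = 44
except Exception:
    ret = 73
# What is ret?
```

Step-by-step execution trace:
1. `raise IndexError(...)` raises IndexError.
2. `except KeyError` does not match (IndexError is not a subclass of KeyError); skipped.
3. `except LookupError` matches (IndexError is a subclass of LookupError) → ret = 44.
4. `except Exception` is not reached.
Result: 44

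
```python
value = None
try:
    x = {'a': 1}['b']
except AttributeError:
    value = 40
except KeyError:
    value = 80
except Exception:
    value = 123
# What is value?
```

Step-by-step execution trace:
1. `x = {'a': 1}['b']` raises KeyError.
2. `except AttributeError` does not match KeyError; skipped.
3. `except KeyError` matches → value = 80.
4. Remaining except clauses are skipped.
Result: 80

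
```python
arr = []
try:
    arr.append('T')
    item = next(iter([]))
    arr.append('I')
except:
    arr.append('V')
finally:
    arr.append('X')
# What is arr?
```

Step-by-step execution trace:
1. try: `arr.append('T')` → arr = ['T'].
2. `item = next(iter([]))` raises StopIteration; `arr.append('I')` is not reached.
3. bare `except` matches → `arr.append('V')` → arr = ['T', 'V'].
4. finally always runs: `arr.append('X')` → arr = ['T', 'V', 'X'].
Result: ['T', 'V', 'X']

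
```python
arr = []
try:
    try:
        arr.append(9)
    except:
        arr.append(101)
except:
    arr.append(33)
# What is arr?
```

Step-by-step execution trace:
1. Inner try: `arr.append(9)` → arr = [9]. No exception raised.
2. Inner `except` is skipped.
3. Inner try completes normally; outer `except` is skipped.
Result: [9]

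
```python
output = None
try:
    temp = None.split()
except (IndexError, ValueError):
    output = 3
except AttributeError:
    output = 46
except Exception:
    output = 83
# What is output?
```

Step-by-step execution trace:
1. `temp = None.split()` raises AttributeError.
2. `except (IndexError, ValueError)` does not match AttributeError; skipped.
3. `except AttributeError` matches (exact type match) → output = 46.
4. `except Exception` is not reached.
Result: 46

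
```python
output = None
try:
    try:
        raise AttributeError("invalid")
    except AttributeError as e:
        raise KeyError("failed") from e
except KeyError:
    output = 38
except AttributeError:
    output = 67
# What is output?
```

Step-by-step execution trace:
1. Inner try raises AttributeError; inner `except AttributeError as e` catches it.
2. `raise KeyError(...) from e` raises KeyError (AttributeError is attached as __cause__, but only KeyError is active).
3. Outer `except KeyError` matches → output = 38.
4. `except AttributeError` is not reached.
Result: 38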